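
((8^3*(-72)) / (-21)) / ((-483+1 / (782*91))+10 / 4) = -3.65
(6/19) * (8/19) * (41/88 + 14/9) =0.27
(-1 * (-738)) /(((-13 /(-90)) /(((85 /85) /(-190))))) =-6642 /247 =-26.89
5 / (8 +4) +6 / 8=7 / 6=1.17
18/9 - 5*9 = -43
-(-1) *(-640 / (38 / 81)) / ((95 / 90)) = -466560 / 361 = -1292.41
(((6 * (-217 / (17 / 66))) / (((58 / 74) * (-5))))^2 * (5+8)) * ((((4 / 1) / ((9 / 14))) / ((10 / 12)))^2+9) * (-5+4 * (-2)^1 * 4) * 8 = -414535500393.67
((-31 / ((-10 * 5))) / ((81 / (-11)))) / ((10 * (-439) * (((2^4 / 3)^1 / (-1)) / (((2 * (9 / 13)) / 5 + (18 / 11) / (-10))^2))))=-7533 / 163220200000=-0.00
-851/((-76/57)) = 2553/4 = 638.25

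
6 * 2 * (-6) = -72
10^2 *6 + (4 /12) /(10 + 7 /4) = 84604 /141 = 600.03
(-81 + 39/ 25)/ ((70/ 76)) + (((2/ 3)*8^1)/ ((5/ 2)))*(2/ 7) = -224804/ 2625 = -85.64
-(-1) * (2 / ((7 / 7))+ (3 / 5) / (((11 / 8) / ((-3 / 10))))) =514 / 275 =1.87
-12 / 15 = -0.80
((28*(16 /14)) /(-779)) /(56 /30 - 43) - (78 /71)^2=-2921812332 /2422921363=-1.21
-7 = -7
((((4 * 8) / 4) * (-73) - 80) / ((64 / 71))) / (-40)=5893 / 320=18.42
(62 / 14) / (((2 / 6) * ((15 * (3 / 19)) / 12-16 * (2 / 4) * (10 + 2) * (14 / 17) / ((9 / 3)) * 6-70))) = -0.06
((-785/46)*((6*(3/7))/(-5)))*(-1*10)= -14130/161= -87.76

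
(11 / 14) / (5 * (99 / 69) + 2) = 253 / 2954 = 0.09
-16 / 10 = -8 / 5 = -1.60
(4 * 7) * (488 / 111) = 13664 / 111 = 123.10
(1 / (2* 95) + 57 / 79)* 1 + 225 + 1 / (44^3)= 144308475633 / 639305920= 225.73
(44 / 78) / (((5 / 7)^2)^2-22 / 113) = 5968886 / 694317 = 8.60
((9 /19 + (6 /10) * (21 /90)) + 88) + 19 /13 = 1112429 /12350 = 90.08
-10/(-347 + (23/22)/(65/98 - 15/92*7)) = 237050/8277477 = 0.03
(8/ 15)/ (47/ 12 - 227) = -32/ 13385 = -0.00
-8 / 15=-0.53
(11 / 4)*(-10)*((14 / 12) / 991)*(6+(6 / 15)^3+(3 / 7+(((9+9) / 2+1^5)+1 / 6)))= -962071 / 1783800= -0.54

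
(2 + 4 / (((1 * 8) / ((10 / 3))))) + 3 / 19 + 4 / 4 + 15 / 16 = 5255 / 912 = 5.76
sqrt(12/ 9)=2 * sqrt(3)/ 3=1.15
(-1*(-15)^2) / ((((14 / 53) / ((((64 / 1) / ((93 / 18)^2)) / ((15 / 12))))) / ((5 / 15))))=-3663360 / 6727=-544.58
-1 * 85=-85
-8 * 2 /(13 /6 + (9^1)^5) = -96 /354307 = -0.00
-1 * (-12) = 12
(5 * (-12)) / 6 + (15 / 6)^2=-15 / 4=-3.75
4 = 4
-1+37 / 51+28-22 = 292 / 51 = 5.73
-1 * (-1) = 1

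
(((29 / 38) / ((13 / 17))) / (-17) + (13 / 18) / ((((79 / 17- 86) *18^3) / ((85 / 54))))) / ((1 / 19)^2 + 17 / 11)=-23759537071831 / 626589584419968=-0.04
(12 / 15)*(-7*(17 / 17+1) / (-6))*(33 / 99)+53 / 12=907 / 180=5.04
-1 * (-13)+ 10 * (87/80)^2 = 15889/640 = 24.83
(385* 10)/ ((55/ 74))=5180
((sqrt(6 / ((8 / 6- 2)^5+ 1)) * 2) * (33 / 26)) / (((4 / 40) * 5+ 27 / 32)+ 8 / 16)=28512 * sqrt(422) / 161837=3.62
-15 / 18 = -0.83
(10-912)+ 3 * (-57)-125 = -1198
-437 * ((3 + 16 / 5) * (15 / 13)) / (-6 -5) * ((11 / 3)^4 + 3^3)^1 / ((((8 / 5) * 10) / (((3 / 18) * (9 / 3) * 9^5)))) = 124642004823 / 1144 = 108952801.42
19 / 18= 1.06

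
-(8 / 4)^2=-4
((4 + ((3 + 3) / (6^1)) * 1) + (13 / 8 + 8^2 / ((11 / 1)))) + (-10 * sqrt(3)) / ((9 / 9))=1095 / 88 - 10 * sqrt(3)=-4.88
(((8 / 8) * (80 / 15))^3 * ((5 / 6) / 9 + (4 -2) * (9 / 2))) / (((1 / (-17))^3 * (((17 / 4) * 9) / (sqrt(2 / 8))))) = -581218304 / 6561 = -88586.85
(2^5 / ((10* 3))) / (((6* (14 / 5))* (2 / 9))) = 2 / 7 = 0.29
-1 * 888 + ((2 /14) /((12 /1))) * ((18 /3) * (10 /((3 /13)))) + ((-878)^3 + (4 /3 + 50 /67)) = -317436569333 /469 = -676837034.83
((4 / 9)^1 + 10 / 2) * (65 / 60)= 637 / 108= 5.90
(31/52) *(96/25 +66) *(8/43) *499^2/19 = 26954856252/265525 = 101515.32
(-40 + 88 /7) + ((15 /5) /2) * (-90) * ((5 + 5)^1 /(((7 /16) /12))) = -37056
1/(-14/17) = -17/14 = -1.21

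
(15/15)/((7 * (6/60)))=1.43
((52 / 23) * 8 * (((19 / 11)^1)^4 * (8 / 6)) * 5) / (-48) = -67766920 / 3030687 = -22.36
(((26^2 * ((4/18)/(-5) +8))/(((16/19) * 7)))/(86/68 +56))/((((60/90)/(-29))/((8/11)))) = -1133444468/2248785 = -504.03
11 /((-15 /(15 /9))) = -11 /9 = -1.22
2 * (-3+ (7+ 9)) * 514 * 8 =106912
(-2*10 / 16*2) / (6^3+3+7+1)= -5 / 454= -0.01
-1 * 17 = -17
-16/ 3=-5.33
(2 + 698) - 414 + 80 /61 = 17526 /61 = 287.31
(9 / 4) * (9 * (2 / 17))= 81 / 34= 2.38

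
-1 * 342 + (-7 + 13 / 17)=-5920 / 17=-348.24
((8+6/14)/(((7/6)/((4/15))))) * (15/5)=1416/245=5.78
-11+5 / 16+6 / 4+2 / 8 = -143 / 16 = -8.94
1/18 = 0.06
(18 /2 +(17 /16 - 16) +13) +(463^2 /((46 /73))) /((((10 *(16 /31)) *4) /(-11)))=-5336079597 /29440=-181252.70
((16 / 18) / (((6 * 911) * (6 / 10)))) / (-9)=-20 / 664119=-0.00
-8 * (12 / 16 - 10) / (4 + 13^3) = 74 / 2201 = 0.03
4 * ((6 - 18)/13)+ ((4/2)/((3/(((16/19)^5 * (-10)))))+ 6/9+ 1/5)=-909159783/160946435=-5.65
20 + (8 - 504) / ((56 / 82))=-706.29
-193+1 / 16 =-3087 / 16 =-192.94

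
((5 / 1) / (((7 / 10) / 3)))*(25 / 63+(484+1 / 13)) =19839200 / 1911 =10381.58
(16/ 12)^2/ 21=0.08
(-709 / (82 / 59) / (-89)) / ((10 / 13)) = 543803 / 72980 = 7.45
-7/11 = -0.64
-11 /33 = -1 /3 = -0.33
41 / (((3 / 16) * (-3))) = -72.89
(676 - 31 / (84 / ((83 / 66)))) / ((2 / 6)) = 3745171 / 1848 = 2026.61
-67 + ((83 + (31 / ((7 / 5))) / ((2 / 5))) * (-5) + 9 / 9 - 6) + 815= 717 / 14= 51.21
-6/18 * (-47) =47/3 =15.67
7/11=0.64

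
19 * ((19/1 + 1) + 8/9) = 3572/9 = 396.89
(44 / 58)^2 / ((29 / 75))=36300 / 24389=1.49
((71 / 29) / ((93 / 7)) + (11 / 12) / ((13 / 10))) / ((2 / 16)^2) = 665248 / 11687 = 56.92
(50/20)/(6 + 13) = 5/38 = 0.13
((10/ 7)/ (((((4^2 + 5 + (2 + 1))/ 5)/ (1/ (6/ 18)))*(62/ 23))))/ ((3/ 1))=575/ 5208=0.11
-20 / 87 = -0.23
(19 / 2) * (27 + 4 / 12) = 779 / 3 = 259.67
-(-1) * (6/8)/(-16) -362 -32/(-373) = -8640735/23872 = -361.96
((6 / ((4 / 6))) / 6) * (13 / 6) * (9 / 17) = 117 / 68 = 1.72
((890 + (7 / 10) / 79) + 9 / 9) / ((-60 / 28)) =-4927279 / 11850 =-415.80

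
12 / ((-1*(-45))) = 4 / 15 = 0.27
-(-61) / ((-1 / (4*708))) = -172752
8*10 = 80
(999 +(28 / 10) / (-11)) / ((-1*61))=-54931 / 3355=-16.37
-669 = -669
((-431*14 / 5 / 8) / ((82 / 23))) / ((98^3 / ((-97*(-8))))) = -961561 / 27563480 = -0.03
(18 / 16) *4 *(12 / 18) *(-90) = -270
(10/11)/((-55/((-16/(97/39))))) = 1248/11737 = 0.11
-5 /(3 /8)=-40 /3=-13.33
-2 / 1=-2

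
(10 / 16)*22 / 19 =55 / 76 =0.72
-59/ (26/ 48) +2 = -1390/ 13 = -106.92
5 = 5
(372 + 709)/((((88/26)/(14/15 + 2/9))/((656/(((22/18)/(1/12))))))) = 16507.44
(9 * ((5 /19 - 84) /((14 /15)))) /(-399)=71595 /35378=2.02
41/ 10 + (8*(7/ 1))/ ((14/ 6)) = 281/ 10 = 28.10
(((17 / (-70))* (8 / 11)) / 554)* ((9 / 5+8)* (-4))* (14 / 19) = 13328 / 1447325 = 0.01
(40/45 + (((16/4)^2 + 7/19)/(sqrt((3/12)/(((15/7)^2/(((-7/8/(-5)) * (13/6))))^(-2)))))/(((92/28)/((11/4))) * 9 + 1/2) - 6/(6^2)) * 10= 427817923/44451450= 9.62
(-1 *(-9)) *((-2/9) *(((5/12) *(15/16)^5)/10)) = -253125/4194304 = -0.06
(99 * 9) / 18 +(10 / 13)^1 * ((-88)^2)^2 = 1199392007 / 26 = 46130461.81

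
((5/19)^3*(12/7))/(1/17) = 25500/48013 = 0.53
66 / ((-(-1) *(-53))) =-66 / 53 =-1.25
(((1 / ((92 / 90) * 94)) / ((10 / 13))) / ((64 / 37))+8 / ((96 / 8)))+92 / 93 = 85637285 / 51472896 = 1.66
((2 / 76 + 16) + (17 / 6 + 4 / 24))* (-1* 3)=-2169 / 38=-57.08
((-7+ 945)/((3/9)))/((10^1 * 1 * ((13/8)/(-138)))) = -1553328/65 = -23897.35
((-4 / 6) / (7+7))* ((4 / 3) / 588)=-1 / 9261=-0.00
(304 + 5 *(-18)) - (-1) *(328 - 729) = -187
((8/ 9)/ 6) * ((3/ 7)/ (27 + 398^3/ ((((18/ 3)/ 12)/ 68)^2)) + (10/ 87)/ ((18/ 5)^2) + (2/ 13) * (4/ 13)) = 2185551479411512118/ 262470085822245930993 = 0.01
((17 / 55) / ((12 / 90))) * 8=204 / 11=18.55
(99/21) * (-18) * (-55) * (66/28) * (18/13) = 9702990/637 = 15232.32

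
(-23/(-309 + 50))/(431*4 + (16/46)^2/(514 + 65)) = 7044693/136763848732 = 0.00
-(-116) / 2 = 58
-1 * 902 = -902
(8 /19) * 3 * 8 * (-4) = -40.42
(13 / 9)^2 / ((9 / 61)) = 10309 / 729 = 14.14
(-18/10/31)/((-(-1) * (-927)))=1/15965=0.00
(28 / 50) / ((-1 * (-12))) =7 / 150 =0.05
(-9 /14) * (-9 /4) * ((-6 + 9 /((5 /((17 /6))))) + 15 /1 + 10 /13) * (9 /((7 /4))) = 110.61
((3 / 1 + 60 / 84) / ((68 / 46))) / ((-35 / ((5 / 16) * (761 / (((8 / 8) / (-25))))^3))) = 2058947081546875 / 13328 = 154482824245.71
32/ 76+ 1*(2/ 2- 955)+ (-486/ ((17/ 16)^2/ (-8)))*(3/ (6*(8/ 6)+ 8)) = -1690246/ 5491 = -307.82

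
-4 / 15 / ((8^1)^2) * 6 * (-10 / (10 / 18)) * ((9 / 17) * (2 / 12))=27 / 680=0.04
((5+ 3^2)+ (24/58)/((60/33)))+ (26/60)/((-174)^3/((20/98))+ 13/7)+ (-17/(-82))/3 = 76789042870853/5371105673195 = 14.30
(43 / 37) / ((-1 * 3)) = -43 / 111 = -0.39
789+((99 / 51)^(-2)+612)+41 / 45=7634851 / 5445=1402.18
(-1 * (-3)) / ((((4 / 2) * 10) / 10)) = 3 / 2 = 1.50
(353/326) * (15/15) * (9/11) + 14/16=25259/14344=1.76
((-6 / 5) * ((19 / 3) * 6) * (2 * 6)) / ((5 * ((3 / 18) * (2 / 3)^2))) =-36936 / 25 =-1477.44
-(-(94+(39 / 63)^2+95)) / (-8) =-41759 / 1764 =-23.67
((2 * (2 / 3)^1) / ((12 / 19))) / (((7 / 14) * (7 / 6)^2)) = 152 / 49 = 3.10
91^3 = 753571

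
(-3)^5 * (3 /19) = -729 /19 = -38.37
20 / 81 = 0.25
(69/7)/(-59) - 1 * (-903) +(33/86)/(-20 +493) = 1378874499/1527274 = 902.83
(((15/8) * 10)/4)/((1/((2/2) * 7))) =525/16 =32.81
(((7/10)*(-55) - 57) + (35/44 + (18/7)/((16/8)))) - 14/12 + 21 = -67993/924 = -73.59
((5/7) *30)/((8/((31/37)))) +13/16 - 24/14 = 5563/4144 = 1.34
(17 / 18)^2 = 289 / 324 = 0.89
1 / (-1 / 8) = -8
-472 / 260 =-118 / 65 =-1.82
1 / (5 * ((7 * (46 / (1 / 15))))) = 1 / 24150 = 0.00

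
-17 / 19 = -0.89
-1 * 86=-86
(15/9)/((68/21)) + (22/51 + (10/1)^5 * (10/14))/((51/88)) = 8976091693/72828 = 123250.56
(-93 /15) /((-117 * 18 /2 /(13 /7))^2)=-31 /1607445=-0.00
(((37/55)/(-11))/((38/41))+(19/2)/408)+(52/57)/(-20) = -276129/3126640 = -0.09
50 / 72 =25 / 36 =0.69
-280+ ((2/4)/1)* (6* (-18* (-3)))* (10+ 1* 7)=2474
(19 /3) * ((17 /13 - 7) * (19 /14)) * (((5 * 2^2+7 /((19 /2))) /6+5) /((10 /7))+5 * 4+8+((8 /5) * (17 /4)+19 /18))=-110371 /54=-2043.91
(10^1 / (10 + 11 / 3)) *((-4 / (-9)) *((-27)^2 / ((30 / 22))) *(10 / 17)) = 71280 / 697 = 102.27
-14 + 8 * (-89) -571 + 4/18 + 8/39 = -151699/117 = -1296.57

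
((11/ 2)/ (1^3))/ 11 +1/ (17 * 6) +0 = 26/ 51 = 0.51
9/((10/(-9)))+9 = 9/10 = 0.90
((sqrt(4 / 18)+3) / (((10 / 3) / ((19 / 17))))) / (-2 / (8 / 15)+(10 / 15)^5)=-83106 / 298945 - 9234*sqrt(2) / 298945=-0.32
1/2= 0.50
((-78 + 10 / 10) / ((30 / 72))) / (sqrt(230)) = -462 * sqrt(230) / 575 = -12.19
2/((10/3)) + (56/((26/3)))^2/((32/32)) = 35787/845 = 42.35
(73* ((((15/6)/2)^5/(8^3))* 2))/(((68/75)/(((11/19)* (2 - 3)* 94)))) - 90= -24086599035/169345024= -142.23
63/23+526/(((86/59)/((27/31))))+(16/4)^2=10210580/30659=333.04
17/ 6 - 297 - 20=-314.17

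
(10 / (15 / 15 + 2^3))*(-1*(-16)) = 160 / 9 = 17.78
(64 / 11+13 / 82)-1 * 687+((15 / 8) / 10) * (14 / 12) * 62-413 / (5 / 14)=-65804897 / 36080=-1823.86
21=21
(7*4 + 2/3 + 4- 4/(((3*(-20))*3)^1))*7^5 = 24723097/45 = 549402.16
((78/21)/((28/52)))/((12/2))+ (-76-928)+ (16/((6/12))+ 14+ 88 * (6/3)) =-114785/147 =-780.85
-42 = -42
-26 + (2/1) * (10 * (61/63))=-6.63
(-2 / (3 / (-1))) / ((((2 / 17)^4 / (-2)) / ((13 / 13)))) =-83521 / 12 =-6960.08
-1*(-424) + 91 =515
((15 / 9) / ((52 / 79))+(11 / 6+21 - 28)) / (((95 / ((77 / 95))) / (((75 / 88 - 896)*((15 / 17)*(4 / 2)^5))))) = 226629921 / 398905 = 568.13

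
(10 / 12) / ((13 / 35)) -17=-1151 / 78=-14.76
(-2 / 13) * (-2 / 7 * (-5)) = -20 / 91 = -0.22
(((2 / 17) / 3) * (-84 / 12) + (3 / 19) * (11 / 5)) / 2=353 / 9690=0.04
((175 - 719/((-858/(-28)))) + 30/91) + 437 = 136028/231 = 588.87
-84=-84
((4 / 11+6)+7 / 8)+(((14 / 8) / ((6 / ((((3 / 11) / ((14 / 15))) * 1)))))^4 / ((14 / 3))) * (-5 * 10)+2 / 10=249792295497 / 33582940160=7.44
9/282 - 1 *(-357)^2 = -127448.97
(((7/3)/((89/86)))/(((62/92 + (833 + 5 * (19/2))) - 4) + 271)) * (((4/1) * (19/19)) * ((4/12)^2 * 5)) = 34615/7932303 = 0.00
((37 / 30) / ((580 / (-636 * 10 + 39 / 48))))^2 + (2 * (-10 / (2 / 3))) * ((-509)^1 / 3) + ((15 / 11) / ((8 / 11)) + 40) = 411926484400321 / 77506560000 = 5314.73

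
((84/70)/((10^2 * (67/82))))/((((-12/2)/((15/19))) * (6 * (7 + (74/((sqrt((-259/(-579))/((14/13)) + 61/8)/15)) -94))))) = -1517 * sqrt(43127394)/11510455249515 -44281927/230209104990300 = -0.00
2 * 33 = 66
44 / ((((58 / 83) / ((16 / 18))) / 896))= 13088768 / 261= 50148.54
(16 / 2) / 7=8 / 7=1.14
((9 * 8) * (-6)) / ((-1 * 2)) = 216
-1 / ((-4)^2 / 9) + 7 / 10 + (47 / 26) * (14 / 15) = 5693 / 3120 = 1.82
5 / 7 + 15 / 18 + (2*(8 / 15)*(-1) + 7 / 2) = 418 / 105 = 3.98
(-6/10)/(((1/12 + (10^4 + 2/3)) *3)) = -4/200015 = -0.00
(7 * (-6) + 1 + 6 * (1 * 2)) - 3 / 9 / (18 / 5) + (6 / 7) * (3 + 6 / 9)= -9809 / 378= -25.95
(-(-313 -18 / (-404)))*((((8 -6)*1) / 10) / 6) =63217 / 6060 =10.43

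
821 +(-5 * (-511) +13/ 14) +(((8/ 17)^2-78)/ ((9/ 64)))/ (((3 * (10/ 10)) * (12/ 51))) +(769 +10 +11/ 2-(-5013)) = 26959903/ 3213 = 8390.88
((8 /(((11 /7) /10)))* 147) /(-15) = -5488 /11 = -498.91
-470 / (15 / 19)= -1786 / 3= -595.33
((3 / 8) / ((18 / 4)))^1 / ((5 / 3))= 1 / 20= 0.05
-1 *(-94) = 94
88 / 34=44 / 17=2.59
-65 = -65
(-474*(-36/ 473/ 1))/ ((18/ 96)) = 91008/ 473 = 192.41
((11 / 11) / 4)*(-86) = -43 / 2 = -21.50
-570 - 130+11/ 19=-13289/ 19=-699.42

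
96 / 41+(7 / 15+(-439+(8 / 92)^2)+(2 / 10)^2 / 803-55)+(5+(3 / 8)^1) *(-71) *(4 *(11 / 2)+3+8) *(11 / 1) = -1452736732003079 / 10449760200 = -139021.06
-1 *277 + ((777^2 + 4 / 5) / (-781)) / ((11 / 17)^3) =-16270345272 / 5197555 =-3130.38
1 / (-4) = -1 / 4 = -0.25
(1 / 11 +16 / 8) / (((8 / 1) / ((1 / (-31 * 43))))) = -23 / 117304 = -0.00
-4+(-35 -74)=-113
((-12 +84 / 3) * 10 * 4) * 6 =3840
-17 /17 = -1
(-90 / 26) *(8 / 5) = -72 / 13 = -5.54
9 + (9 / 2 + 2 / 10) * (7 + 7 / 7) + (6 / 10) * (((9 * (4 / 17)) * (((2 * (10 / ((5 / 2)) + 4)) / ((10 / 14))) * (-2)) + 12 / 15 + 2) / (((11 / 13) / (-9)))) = 634.18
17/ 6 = 2.83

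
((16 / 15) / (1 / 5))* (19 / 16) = 19 / 3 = 6.33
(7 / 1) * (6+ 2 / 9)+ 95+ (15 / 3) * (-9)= 842 / 9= 93.56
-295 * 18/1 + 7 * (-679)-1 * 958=-11021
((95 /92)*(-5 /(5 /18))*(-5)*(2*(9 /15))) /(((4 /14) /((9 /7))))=501.85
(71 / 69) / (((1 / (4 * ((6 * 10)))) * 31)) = 5680 / 713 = 7.97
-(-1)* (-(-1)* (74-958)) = -884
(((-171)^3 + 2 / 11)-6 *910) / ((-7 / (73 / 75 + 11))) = 49446016342 / 5775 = 8562080.75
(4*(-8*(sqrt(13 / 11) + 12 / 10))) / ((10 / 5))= -96 / 5 - 16*sqrt(143) / 11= -36.59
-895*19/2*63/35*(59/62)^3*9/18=-6286445811/953312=-6594.32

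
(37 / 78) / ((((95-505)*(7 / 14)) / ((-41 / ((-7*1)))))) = -37 / 2730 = -0.01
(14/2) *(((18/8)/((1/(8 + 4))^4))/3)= 108864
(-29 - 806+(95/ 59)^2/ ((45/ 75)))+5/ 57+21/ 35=-823421824/ 992085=-829.99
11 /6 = 1.83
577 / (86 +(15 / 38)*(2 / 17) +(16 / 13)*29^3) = 2422823 / 126403661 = 0.02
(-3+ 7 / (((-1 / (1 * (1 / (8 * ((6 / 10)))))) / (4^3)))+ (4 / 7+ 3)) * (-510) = 331160 / 7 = 47308.57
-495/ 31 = -15.97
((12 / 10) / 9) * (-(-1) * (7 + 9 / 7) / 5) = 116 / 525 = 0.22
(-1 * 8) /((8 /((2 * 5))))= -10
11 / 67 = 0.16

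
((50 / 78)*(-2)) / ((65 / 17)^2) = -578 / 6591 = -0.09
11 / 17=0.65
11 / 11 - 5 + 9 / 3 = -1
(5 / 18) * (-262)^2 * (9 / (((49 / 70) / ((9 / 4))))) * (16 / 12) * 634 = 3264022200 / 7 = 466288885.71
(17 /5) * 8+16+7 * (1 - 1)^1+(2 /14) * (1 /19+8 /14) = 201511 /4655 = 43.29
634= 634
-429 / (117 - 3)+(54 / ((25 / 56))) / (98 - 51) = -53113 / 44650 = -1.19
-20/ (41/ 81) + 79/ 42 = -64801/ 1722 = -37.63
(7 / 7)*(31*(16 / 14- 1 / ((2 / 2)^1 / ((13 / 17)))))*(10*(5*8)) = 558000 / 119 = 4689.08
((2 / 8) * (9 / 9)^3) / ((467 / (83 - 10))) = 0.04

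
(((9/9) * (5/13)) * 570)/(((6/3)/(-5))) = -7125/13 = -548.08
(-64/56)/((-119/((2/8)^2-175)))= -2799/1666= -1.68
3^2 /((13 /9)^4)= 59049 /28561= 2.07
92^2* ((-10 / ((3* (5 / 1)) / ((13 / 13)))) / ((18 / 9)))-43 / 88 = -744961 / 264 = -2821.82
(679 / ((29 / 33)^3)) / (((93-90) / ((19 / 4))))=1584.13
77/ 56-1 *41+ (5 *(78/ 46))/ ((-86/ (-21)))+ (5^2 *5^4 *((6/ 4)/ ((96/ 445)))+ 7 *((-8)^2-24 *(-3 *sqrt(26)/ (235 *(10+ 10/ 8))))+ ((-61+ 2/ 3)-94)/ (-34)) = 224 *sqrt(26)/ 1175+ 352048281643/ 3228096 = 109058.53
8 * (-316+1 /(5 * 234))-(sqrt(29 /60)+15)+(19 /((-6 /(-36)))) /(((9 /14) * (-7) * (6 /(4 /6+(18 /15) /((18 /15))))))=-4475303 /1755-sqrt(435) /30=-2550.73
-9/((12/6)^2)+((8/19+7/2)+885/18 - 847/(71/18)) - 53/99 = -87839179/534204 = -164.43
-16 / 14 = -8 / 7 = -1.14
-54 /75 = -18 /25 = -0.72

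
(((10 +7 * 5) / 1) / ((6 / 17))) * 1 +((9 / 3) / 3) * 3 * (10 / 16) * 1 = 1035 / 8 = 129.38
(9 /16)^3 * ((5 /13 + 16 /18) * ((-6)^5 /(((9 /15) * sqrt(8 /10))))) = -3284.19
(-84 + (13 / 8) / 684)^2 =211264333225 / 29942784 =7055.60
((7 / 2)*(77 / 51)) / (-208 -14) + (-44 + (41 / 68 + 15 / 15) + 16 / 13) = -6062605 / 147186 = -41.19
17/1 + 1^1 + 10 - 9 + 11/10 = 201/10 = 20.10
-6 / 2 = -3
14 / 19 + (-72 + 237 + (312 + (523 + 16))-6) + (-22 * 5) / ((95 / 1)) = 19182 / 19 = 1009.58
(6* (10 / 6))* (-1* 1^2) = -10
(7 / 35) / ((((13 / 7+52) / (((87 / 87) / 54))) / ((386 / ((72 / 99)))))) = 14861 / 407160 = 0.04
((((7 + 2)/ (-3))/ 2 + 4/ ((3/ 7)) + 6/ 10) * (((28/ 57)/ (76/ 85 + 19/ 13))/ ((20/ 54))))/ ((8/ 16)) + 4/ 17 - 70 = -253358128/ 4203845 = -60.27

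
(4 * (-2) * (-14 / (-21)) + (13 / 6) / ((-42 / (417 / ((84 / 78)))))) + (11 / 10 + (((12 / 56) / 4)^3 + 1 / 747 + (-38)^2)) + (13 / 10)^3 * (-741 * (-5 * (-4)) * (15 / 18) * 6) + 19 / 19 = -105851270489171 / 655925760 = -161376.91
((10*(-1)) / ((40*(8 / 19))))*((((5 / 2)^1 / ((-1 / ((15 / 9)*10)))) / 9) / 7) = 2375 / 6048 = 0.39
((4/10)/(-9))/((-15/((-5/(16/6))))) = -0.01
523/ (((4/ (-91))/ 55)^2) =13101163075/ 16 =818822692.19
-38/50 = -19/25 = -0.76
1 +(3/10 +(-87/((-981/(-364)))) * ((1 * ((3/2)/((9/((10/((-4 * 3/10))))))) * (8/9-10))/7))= -15112669/264870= -57.06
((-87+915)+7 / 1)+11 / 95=79336 / 95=835.12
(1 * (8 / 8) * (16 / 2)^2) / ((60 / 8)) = 128 / 15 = 8.53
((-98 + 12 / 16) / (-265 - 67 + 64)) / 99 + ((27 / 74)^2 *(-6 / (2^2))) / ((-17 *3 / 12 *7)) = 179423347 / 17289418608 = 0.01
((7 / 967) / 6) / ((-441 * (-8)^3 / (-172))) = -0.00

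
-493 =-493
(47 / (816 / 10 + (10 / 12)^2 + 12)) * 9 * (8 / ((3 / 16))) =3248640 / 16973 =191.40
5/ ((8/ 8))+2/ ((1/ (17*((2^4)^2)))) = 8709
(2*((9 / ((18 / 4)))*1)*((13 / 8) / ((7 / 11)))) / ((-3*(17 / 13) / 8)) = -7436 / 357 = -20.83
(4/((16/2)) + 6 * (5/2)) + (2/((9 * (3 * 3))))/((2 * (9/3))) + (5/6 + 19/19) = 4213/243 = 17.34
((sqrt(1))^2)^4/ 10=1/ 10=0.10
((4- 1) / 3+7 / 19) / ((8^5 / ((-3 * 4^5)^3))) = -23003136 / 19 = -1210691.37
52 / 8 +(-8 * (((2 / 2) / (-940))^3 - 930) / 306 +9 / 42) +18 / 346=1195750670893211 / 38473273818000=31.08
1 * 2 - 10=-8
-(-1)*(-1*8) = -8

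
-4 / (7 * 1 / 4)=-16 / 7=-2.29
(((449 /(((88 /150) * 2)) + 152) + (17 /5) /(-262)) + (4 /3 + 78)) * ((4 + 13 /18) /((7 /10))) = 4142.00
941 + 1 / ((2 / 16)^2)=1005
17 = 17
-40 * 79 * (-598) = 1889680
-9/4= -2.25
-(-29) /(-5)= -29 /5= -5.80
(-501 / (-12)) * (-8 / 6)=-55.67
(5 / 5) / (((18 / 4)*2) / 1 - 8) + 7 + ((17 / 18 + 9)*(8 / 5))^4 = 262848979336 / 4100625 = 64099.74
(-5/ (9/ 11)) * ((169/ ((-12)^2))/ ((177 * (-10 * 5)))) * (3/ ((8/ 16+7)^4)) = 1859/ 2419368750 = 0.00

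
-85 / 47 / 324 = -85 / 15228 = -0.01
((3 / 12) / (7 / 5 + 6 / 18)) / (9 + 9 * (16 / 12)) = 5 / 728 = 0.01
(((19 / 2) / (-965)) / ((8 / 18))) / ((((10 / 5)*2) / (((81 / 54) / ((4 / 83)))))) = -42579 / 247040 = -0.17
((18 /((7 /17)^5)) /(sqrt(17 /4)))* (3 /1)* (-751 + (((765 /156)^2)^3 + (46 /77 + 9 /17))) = 45166678551807369695199* sqrt(17) /6396479254989824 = 29113982.71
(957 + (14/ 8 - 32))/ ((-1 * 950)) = -3707/ 3800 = -0.98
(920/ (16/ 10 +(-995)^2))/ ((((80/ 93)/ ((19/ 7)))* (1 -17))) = -203205/ 1108829792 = -0.00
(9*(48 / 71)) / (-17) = -432 / 1207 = -0.36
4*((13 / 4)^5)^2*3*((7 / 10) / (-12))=-965009442943 / 10485760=-92030.47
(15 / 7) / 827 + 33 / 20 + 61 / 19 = 10697983 / 2199820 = 4.86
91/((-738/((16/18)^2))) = -2912/29889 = -0.10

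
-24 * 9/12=-18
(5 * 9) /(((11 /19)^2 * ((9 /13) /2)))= 46930 /121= 387.85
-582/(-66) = 8.82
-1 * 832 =-832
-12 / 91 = -0.13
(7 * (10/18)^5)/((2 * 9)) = 21875/1062882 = 0.02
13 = 13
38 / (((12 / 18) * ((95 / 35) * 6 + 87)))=0.55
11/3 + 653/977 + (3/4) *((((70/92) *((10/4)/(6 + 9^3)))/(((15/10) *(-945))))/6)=18558280975/4280995152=4.34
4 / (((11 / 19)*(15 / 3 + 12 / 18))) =228 / 187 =1.22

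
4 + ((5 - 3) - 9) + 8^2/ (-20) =-31/ 5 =-6.20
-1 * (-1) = 1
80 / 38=40 / 19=2.11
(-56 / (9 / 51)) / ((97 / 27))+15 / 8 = -67089 / 776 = -86.45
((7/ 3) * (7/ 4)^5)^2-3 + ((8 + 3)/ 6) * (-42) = 13086312481/ 9437184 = 1386.68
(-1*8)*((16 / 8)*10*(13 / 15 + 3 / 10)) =-186.67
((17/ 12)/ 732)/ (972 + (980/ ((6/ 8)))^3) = 51/ 58790642702144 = 0.00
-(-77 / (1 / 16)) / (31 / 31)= 1232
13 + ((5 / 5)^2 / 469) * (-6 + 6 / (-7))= 12.99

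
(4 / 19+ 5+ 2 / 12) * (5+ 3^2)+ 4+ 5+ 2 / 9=84.50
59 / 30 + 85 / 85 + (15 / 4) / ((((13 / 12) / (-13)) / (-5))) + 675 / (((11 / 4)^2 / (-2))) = 179519 / 3630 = 49.45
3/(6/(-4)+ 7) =6/11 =0.55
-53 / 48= -1.10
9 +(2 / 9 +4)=119 / 9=13.22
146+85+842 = 1073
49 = 49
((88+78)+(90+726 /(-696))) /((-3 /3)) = -254.96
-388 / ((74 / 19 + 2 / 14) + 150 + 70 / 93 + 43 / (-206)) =-988629432 / 393875939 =-2.51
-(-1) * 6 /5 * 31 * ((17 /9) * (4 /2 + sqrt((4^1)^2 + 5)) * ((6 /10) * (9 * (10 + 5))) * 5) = 56916 + 28458 * sqrt(21) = 187326.94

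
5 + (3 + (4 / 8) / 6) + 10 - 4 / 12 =71 / 4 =17.75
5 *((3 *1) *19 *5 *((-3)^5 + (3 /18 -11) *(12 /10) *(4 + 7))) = -550050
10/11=0.91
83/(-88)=-83/88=-0.94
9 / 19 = 0.47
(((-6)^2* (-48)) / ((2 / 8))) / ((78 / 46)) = -52992 / 13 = -4076.31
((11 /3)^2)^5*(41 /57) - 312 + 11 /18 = 2124772676197 /6731586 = 315642.21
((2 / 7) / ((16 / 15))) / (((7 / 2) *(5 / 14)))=3 / 14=0.21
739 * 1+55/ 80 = 11835/ 16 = 739.69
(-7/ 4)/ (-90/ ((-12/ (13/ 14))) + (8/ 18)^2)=-3969/ 16243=-0.24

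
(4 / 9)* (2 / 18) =0.05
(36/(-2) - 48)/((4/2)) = -33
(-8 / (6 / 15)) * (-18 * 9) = 3240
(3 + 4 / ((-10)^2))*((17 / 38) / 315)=34 / 7875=0.00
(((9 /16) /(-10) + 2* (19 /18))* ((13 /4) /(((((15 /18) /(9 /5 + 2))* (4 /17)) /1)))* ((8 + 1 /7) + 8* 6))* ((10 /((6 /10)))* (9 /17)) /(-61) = -287233089 /273280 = -1051.06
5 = 5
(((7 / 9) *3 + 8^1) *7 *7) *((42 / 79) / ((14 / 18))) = 27342 / 79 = 346.10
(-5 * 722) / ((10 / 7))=-2527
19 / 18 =1.06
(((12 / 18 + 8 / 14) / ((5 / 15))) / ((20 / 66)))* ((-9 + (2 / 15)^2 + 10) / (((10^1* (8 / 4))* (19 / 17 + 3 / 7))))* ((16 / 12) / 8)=556699 / 8280000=0.07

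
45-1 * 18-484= -457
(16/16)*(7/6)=7/6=1.17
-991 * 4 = -3964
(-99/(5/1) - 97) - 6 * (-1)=-554/5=-110.80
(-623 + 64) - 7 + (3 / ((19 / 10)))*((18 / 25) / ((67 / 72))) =-3594814 / 6365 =-564.78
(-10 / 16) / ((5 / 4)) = -1 / 2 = -0.50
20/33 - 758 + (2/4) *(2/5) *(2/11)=-124964/165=-757.36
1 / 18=0.06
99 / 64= 1.55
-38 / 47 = -0.81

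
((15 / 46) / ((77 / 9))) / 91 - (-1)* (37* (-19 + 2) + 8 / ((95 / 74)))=-19069523661 / 30620590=-622.77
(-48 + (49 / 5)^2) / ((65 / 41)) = 49241 / 1625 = 30.30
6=6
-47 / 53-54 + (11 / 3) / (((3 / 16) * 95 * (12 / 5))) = -1489985 / 27189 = -54.80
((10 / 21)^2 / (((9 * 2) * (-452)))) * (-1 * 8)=0.00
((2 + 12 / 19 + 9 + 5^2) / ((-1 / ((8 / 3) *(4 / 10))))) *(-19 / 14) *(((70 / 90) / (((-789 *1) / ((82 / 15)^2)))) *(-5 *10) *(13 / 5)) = 324473344 / 1597725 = 203.08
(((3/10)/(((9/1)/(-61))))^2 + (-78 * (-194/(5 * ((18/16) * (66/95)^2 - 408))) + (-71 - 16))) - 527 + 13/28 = -340239636733/551594925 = -616.83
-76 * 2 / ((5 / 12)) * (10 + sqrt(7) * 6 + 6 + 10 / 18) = -90592 / 15-10944 * sqrt(7) / 5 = -11830.49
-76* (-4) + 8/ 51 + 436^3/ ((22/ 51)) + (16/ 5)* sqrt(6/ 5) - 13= 16* sqrt(30)/ 25 + 107788017067/ 561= 192135506.30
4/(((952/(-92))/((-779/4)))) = 17917/238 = 75.28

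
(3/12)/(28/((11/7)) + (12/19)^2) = 3971/289360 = 0.01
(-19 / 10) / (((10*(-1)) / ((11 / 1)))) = 209 / 100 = 2.09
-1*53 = -53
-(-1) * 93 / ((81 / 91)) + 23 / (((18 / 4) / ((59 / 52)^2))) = 4054181 / 36504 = 111.06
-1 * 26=-26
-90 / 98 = -45 / 49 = -0.92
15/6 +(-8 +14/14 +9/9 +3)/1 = -0.50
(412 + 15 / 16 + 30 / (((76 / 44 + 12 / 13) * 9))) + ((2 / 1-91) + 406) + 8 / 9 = 39954221 / 54576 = 732.08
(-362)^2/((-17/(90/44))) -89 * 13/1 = -3164849/187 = -16924.33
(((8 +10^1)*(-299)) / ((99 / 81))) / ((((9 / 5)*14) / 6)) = -80730 / 77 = -1048.44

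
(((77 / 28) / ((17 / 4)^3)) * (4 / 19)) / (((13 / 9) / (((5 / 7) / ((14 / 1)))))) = 15840 / 59462039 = 0.00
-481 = -481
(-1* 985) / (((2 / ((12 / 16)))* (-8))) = 2955 / 64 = 46.17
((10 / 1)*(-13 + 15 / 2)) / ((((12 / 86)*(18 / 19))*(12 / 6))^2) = -36711895 / 46656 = -786.86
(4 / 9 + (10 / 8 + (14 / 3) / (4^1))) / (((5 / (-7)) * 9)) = -721 / 1620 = -0.45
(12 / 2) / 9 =2 / 3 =0.67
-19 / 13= -1.46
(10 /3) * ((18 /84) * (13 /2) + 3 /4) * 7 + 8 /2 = 54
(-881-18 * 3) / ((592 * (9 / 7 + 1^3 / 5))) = -32725 / 30784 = -1.06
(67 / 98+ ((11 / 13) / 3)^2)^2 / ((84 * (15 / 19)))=49181405855 / 5599008415728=0.01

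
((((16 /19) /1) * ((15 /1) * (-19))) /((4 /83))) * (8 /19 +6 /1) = -607560 /19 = -31976.84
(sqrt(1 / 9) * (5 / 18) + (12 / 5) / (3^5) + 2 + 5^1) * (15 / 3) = 5753 / 162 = 35.51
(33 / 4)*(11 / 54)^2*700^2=40761875 / 243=167744.34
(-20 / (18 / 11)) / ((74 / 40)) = -2200 / 333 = -6.61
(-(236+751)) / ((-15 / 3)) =987 / 5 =197.40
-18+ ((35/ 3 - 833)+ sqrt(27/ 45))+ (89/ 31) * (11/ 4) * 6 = -147305/ 186+ sqrt(15)/ 5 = -791.19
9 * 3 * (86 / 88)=1161 / 44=26.39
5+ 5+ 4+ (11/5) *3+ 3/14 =1457/70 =20.81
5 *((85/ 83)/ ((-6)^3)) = -0.02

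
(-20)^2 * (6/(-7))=-2400/7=-342.86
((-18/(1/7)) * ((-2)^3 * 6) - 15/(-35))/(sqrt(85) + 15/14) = -254034/3287 + 1185492 * sqrt(85)/16435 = 587.74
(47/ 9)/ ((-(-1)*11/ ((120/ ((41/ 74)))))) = 139120/ 1353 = 102.82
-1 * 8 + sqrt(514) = -8 + sqrt(514) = 14.67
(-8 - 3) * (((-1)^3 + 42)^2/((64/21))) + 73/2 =-385975/64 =-6030.86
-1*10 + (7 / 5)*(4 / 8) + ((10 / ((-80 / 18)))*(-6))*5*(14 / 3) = 3057 / 10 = 305.70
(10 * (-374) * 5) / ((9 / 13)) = -243100 / 9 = -27011.11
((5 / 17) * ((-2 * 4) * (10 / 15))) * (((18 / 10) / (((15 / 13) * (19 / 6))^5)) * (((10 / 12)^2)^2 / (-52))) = 228488 / 5682647205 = 0.00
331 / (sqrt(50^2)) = 6.62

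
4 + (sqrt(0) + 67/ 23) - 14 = -163/ 23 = -7.09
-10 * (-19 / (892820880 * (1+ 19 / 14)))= 0.00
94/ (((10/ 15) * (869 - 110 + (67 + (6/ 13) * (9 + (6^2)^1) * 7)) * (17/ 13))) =23829/ 214676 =0.11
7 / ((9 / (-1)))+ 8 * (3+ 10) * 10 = 9353 / 9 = 1039.22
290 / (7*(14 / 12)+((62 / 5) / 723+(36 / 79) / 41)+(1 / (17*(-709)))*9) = 27284823266300 / 770954816611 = 35.39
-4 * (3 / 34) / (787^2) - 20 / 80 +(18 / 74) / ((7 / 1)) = -2348034095 / 10908326828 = -0.22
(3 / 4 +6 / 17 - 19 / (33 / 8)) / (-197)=0.02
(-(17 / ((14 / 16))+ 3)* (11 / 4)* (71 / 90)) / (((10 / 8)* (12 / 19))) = -2329723 / 37800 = -61.63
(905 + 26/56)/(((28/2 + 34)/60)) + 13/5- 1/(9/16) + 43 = 5925289/5040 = 1175.65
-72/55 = -1.31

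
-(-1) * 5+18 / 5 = 43 / 5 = 8.60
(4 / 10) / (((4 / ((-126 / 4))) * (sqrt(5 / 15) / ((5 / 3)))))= -21 * sqrt(3) / 4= -9.09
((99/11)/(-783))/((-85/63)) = 21/2465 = 0.01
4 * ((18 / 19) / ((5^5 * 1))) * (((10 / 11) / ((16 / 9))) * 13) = 1053 / 130625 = 0.01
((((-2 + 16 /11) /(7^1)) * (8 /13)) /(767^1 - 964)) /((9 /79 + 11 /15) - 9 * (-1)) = 56880 /2301091793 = 0.00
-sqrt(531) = -3* sqrt(59) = -23.04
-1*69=-69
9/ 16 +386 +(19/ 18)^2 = 387.68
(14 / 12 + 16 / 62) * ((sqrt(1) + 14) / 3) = 1325 / 186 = 7.12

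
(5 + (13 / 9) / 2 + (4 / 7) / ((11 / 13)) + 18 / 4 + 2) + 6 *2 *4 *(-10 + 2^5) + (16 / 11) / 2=1069.62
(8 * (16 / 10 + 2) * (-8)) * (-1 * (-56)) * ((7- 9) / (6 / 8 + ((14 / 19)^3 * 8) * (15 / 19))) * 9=67258146816 / 948935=70877.51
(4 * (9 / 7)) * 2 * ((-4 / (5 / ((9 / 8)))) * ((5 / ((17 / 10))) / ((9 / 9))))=-3240 / 119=-27.23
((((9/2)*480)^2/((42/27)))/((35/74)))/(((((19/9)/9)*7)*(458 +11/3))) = 15101427456/1805209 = 8365.47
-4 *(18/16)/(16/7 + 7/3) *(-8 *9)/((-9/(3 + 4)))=-5292/97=-54.56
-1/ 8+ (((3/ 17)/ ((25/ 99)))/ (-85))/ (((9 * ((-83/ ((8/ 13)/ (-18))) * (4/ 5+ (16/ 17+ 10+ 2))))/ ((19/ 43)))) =-4318401193/ 34547206200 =-0.13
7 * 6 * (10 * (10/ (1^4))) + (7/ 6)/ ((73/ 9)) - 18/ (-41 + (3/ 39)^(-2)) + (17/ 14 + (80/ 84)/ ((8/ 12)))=137443337/ 32704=4202.65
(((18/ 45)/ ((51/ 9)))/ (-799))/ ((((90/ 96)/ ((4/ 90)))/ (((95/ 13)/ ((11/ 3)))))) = -1216/ 145677675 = -0.00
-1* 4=-4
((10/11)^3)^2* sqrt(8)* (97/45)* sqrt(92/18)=77600000* sqrt(23)/47832147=7.78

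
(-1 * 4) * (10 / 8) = -5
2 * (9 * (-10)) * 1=-180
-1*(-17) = 17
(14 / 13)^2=196 / 169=1.16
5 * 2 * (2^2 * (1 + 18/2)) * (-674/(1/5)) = -1348000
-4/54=-2/27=-0.07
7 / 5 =1.40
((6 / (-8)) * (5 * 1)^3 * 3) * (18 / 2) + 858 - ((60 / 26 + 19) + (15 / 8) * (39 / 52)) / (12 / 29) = -8626885 / 4992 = -1728.14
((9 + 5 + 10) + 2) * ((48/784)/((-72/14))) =-13/42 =-0.31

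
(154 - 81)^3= 389017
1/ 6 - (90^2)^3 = -3188645999999/ 6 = -531440999999.83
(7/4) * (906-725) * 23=29141/4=7285.25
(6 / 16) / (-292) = -3 / 2336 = -0.00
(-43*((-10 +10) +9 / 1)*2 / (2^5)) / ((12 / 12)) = -387 / 16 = -24.19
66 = 66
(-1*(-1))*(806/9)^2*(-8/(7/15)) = -25985440/189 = -137489.10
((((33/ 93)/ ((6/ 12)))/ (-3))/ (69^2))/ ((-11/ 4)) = 8/ 442773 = 0.00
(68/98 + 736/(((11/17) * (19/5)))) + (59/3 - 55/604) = 5930711863/18556692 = 319.60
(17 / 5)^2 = 11.56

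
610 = 610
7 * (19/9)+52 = 66.78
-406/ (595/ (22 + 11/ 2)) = -319/ 17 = -18.76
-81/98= -0.83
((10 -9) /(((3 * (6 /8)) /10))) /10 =4 /9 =0.44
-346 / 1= -346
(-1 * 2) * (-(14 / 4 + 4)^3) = 3375 / 4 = 843.75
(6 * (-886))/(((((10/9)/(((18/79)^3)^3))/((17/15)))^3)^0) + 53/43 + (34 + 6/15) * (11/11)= -1135279/215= -5280.37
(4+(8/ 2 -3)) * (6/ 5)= 6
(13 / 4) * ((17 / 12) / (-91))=-17 / 336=-0.05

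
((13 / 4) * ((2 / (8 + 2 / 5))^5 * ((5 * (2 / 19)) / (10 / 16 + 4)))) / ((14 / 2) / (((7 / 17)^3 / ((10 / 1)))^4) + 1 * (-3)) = 95589812500 / 995287740623874168150159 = 0.00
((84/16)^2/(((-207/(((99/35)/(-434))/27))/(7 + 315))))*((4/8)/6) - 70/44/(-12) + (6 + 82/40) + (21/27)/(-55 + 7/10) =4356339113/533269440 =8.17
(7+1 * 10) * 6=102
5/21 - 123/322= -139/966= -0.14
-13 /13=-1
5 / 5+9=10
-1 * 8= -8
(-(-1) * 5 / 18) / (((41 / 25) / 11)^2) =378125 / 30258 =12.50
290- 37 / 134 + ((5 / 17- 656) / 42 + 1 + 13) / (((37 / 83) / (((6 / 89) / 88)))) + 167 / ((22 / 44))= 1441075086981 / 2310447832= 623.72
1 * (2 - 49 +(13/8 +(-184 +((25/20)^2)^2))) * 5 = -290475/256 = -1134.67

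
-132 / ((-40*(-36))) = -11 / 120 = -0.09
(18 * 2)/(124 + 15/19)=684/2371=0.29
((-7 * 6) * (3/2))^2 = 3969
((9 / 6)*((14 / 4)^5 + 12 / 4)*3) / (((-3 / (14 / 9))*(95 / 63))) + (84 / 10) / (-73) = -817.46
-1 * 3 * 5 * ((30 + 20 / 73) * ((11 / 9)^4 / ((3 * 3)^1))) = -161783050 / 1436859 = -112.59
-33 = -33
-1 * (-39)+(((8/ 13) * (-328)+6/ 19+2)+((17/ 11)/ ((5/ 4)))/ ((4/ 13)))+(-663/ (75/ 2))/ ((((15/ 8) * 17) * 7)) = -1116829586/ 7132125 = -156.59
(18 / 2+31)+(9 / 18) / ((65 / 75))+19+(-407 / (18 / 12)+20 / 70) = -115463 / 546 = -211.47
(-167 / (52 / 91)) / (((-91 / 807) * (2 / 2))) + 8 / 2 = 134977 / 52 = 2595.71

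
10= 10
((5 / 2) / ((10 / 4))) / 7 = 1 / 7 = 0.14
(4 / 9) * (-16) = -64 / 9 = -7.11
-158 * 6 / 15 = -316 / 5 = -63.20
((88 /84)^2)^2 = 234256 /194481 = 1.20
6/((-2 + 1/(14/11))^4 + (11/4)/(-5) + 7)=1152480/1656521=0.70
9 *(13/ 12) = 39/ 4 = 9.75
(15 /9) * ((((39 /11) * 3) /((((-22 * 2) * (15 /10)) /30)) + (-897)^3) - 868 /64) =-6986387940725 /5808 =-1202890485.66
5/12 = 0.42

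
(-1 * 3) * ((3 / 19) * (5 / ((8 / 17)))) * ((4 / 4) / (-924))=0.01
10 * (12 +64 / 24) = 440 / 3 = 146.67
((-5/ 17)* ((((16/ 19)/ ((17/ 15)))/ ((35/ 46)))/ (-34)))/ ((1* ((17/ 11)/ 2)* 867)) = 40480/ 3210296677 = 0.00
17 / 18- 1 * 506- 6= -511.06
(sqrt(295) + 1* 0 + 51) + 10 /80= sqrt(295) + 409 /8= 68.30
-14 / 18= -7 / 9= -0.78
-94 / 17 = -5.53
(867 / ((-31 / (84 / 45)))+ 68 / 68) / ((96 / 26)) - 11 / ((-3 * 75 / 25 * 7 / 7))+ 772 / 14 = 6639679 / 156240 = 42.50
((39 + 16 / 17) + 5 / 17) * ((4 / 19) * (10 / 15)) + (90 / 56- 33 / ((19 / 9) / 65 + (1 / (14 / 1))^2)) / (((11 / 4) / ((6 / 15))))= -687261030 / 5640481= -121.84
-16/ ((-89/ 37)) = 592/ 89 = 6.65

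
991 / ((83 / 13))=12883 / 83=155.22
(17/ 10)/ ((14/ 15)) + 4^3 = 65.82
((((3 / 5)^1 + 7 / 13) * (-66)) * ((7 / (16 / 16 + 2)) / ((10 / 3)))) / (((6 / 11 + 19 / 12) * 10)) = -1128204 / 456625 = -2.47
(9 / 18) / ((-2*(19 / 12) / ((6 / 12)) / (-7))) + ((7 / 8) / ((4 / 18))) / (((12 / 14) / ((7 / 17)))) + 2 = 45935 / 10336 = 4.44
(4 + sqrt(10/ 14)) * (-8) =-32 - 8 * sqrt(35)/ 7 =-38.76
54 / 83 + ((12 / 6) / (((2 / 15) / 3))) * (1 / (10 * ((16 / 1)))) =2475 / 2656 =0.93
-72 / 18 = -4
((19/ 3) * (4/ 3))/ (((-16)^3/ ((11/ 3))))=-209/ 27648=-0.01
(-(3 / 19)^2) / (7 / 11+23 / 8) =-264 / 37183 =-0.01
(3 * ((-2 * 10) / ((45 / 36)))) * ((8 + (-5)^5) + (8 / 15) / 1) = 747952 / 5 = 149590.40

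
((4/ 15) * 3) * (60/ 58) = 24/ 29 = 0.83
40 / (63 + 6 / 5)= 200 / 321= 0.62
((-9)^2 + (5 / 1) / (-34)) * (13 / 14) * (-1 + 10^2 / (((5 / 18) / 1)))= 12829583 / 476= 26952.91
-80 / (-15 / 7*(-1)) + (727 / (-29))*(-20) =40372 / 87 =464.05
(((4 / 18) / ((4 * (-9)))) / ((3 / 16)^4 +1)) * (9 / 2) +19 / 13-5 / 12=31234745 / 30708756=1.02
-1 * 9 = -9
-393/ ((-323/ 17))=393/ 19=20.68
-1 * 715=-715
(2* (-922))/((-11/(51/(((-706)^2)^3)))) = 23511/340534329625341104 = 0.00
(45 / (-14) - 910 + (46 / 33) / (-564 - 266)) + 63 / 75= -874649219 / 958650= -912.38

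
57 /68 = 0.84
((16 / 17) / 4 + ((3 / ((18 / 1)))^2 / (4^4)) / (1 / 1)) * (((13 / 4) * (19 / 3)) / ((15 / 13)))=118424891 / 28200960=4.20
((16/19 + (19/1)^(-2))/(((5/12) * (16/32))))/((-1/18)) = -26352/361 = -73.00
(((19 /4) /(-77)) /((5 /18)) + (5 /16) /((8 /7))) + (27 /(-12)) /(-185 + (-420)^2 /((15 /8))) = 47507473 /925429120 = 0.05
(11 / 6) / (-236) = -11 / 1416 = -0.01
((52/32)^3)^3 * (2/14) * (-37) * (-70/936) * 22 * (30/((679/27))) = 74700540775575/91133837312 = 819.68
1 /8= 0.12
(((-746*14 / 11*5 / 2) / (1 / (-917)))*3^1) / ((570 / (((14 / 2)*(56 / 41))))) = 109529.76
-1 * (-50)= 50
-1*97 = -97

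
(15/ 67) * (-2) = -0.45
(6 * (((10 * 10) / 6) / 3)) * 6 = 200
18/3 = 6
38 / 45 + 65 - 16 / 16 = 2918 / 45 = 64.84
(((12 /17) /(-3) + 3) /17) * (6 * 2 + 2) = 658 /289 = 2.28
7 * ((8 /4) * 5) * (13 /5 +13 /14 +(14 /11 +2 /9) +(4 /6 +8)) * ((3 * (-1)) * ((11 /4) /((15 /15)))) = -7906.08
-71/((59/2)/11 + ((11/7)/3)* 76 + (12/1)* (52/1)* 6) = -32802/1749359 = -0.02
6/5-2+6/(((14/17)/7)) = 251/5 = 50.20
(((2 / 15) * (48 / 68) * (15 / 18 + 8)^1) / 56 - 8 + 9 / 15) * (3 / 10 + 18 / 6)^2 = -1914099 / 23800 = -80.42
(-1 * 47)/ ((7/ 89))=-4183/ 7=-597.57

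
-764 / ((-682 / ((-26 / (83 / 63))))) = -625716 / 28303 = -22.11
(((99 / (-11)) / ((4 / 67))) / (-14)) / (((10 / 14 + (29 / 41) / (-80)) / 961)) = 79196010 / 5399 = 14668.64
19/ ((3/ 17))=323/ 3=107.67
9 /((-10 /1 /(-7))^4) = 21609 /10000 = 2.16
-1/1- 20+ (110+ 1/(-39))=3470/39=88.97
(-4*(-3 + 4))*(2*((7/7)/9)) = -8/9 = -0.89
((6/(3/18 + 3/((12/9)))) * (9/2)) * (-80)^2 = 2073600/29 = 71503.45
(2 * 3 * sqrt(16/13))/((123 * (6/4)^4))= 128 * sqrt(13)/43173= 0.01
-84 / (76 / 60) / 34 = -630 / 323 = -1.95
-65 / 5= -13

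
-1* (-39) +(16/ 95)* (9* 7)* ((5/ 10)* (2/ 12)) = 39.88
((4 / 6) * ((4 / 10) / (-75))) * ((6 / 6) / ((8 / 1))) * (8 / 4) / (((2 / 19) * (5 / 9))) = -19 / 1250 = -0.02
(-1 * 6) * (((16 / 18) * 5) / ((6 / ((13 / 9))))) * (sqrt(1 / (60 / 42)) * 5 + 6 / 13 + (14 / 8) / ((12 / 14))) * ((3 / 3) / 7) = -260 * sqrt(70) / 567 - 3905 / 1701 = -6.13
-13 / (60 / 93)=-403 / 20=-20.15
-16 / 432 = -1 / 27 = -0.04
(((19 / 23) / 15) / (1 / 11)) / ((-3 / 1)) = -209 / 1035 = -0.20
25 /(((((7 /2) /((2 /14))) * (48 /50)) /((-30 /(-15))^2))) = 625 /147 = 4.25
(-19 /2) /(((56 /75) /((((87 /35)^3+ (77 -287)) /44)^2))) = -3969659406987513 /15943792480000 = -248.98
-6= -6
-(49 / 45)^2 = -2401 / 2025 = -1.19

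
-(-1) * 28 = 28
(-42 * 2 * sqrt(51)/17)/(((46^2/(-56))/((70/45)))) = 5488 * sqrt(51)/26979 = 1.45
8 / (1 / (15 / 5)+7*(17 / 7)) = 0.46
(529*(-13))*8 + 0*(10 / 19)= -55016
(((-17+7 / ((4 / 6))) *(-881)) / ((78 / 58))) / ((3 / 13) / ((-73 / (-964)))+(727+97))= 24246001 / 4709208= 5.15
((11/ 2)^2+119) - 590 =-440.75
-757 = -757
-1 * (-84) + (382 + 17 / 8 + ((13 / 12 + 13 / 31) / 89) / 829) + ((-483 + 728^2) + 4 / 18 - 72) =87263066986853 / 164679192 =529897.35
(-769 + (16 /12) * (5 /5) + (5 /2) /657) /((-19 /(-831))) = -279412393 /8322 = -33575.15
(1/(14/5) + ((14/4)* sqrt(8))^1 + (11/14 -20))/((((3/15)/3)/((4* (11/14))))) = -43560/49 + 330* sqrt(2) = -422.29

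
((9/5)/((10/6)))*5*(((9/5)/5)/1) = 243/125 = 1.94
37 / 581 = 0.06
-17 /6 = -2.83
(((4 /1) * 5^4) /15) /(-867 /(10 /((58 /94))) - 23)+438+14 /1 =48517268 /107859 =449.82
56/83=0.67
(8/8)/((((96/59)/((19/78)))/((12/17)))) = 1121/10608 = 0.11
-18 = -18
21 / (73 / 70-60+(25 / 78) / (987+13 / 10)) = -566592390 / 1590689749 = -0.36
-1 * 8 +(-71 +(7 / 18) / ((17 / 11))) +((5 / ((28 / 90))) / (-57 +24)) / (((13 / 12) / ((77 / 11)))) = -3583571 / 43758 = -81.90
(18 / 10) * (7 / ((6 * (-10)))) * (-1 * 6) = 63 / 50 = 1.26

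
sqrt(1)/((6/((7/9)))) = 7/54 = 0.13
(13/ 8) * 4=13/ 2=6.50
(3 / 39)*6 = 6 / 13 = 0.46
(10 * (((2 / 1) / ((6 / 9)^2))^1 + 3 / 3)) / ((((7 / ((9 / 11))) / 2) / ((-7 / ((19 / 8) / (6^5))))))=-5598720 / 19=-294669.47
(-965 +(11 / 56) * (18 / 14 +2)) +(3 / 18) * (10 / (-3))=-3404203 / 3528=-964.91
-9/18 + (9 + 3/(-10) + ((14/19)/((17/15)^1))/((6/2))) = 13593/1615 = 8.42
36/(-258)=-6/43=-0.14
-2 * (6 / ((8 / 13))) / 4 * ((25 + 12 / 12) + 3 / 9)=-1027 / 8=-128.38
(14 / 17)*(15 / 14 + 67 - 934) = -12123 / 17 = -713.12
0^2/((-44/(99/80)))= 0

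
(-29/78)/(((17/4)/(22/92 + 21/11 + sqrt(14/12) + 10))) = -59421/55913 - 29 * sqrt(42)/1989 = -1.16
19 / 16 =1.19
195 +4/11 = 2149/11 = 195.36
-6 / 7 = -0.86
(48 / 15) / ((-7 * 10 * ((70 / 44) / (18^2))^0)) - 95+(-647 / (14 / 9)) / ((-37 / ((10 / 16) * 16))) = 112454 / 6475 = 17.37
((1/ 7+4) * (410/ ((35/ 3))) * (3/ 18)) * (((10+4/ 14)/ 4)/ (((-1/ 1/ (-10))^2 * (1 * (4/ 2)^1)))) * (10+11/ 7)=86678100/ 2401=36100.83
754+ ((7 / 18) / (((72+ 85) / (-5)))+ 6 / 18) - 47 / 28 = 752.64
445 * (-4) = -1780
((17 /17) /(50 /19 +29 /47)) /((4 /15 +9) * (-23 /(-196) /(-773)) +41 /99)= 22323946260 /29932168913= 0.75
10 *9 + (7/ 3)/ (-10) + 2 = 2753/ 30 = 91.77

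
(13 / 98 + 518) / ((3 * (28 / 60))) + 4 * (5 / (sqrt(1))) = 390.09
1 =1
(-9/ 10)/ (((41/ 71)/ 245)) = -381.84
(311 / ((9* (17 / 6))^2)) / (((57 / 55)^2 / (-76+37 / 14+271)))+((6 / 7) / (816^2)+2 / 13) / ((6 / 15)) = 2486016374485 / 28123759872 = 88.40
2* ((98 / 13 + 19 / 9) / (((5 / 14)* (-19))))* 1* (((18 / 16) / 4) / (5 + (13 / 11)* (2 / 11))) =-956263 / 6234280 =-0.15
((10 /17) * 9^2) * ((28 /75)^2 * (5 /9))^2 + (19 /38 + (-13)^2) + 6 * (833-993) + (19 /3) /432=-18135082211 /22950000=-790.20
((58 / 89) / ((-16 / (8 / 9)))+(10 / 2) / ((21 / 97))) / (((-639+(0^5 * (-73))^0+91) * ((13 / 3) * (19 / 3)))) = -129292 / 84172907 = -0.00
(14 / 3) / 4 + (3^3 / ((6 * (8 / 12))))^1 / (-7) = 17 / 84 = 0.20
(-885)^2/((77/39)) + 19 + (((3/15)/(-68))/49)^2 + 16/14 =1211225913760811/3053111600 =396718.52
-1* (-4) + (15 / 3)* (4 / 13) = 72 / 13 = 5.54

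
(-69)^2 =4761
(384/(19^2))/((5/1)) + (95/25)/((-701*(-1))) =276043/1265305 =0.22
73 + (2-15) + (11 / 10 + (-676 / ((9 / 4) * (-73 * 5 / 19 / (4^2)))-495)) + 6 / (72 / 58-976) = -4263985546 / 23215095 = -183.67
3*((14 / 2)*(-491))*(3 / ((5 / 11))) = -340263 / 5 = -68052.60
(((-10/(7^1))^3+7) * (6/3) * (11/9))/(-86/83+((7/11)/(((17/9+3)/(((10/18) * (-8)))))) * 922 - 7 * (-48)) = -51590891/1025284281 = -0.05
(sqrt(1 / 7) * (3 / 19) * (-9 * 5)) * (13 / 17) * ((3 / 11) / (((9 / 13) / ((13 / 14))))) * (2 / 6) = -32955 * sqrt(7) / 348194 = -0.25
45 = 45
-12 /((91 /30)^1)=-360 /91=-3.96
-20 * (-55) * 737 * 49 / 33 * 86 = 310571800 / 3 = 103523933.33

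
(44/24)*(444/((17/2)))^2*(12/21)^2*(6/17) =138783744/240737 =576.50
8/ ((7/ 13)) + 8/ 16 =215/ 14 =15.36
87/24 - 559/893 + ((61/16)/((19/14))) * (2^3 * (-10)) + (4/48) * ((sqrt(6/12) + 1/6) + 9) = -3551935/16074 + sqrt(2)/24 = -220.92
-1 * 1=-1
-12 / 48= -1 / 4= -0.25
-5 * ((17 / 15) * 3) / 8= -17 / 8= -2.12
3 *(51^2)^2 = 20295603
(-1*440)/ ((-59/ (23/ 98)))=5060/ 2891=1.75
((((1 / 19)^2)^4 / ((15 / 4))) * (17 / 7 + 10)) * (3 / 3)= 116 / 594424706435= 0.00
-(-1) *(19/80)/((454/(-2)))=-19/18160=-0.00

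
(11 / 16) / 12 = 11 / 192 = 0.06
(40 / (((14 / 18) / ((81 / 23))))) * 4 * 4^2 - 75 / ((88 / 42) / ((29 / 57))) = 1557725415 / 134596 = 11573.34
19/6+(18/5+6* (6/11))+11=6943/330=21.04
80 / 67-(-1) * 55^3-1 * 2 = 11147071 / 67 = 166374.19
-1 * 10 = -10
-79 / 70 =-1.13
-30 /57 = -10 /19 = -0.53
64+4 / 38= 1218 / 19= 64.11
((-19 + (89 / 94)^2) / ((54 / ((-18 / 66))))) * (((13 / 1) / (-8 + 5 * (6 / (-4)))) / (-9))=693173 / 81353052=0.01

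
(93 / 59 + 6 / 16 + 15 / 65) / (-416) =-13389 / 2552576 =-0.01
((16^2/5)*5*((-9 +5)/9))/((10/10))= -1024/9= -113.78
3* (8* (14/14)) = 24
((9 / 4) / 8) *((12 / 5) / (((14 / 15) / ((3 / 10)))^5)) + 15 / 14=739181523 / 688414720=1.07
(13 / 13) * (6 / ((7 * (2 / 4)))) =12 / 7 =1.71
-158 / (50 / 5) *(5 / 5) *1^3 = -79 / 5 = -15.80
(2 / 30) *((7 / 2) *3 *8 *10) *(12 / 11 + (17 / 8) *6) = 8526 / 11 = 775.09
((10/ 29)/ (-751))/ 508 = -5/ 5531866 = -0.00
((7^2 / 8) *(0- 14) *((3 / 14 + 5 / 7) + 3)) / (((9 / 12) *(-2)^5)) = 2695 / 192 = 14.04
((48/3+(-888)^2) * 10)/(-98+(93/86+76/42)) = -14241393600/171767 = -82911.12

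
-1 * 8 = -8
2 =2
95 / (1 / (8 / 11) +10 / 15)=46.53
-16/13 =-1.23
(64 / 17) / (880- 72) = 8 / 1717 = 0.00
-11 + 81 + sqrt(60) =2 * sqrt(15) + 70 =77.75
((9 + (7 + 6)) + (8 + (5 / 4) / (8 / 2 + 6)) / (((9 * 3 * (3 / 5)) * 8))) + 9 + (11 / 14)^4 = 391374313 / 12446784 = 31.44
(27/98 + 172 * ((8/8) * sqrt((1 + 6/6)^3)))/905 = 27/88690 + 344 * sqrt(2)/905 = 0.54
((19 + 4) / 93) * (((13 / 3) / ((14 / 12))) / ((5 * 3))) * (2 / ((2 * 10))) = 299 / 48825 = 0.01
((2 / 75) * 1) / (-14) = -1 / 525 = -0.00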